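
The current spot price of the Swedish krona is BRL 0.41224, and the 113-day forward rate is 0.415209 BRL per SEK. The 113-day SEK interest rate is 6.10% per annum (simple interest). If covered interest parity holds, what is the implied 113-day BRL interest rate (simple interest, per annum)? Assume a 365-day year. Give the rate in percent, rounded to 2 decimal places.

T = 113/365 years.
F/S = 0.415209/0.41224 = 1.0072021 = (growth of BRL) / (growth of SEK).
SEK growth factor: 1 + 0.0610×113/365 = 1.0188849.
Hence g_BRL = 1.026223.
r = (1.026223 − 1)/(113/365) = 0.084703 → 8.47%.

8.47%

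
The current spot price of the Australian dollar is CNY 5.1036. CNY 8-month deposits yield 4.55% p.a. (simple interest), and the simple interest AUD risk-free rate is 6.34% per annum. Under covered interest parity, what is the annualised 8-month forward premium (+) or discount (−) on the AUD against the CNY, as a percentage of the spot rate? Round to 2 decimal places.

T = 8/12 years.
No-arbitrage forward: 5.1036 × 1.0303333 / 1.0422667 = 5.0451665 CNY/AUD.
(F − S)/S ÷ T = (5.0451665 − 5.1036)/5.1036/(8/12) = -0.017174 → -1.72%.

-1.72%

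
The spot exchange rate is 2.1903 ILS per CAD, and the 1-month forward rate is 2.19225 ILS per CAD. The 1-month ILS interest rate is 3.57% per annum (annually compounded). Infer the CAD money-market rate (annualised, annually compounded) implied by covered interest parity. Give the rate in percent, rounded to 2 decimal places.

2.47%

T = 1/12 years.
CIP gives F = S · g_ILS/g_CAD, so g_ILS/g_CAD = 2.19225/2.1903 = 1.0008903.
The ILS side grows by (1 + 0.0357)^(1/12) = 1.0029274.
So the CAD growth factor = 1.0020353.
r = 1.0020353^(12/1) − 1 = 0.024699 → 2.47%.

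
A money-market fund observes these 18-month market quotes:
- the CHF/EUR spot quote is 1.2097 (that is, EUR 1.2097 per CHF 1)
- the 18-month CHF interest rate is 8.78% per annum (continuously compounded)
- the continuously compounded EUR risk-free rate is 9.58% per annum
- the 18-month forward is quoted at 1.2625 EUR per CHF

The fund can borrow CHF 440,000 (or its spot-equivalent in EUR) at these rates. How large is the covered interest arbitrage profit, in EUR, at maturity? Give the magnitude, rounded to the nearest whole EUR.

EUR 19,172

T = 18/12 years.
Invest the CHF and cover forward: 440,000 × 1.14076604 × 1.2625 = EUR 633,695.54.
Convert at spot and invest in EUR: 440,000 × 1.2097 × 1.1545377 = EUR 614,523.47.
The quoted forward overvalues CHF, so borrow EUR, buy CHF at spot, deposit the CHF at 8.78%, and sell the proceeds forward at 1.2625.
Arbitrage profit = |633,695.54 − 614,523.47| = EUR 19,172.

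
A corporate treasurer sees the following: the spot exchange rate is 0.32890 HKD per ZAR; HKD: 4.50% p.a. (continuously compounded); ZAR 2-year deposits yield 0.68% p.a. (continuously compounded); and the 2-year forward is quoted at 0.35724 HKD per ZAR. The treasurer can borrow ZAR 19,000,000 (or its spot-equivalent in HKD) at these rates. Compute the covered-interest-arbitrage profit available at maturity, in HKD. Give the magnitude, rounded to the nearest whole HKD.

HKD 42,897

T = 2 years.
Keep in ZAR, deliver into the forward: 19,000,000·1.013692901·0.35724 = HKD 6,880,501.39.
Swap to HKD now, deposit: 19,000,000·0.32890·1.094174284 = HKD 6,837,604.52.
The quoted forward overvalues ZAR, so borrow HKD, buy ZAR at spot, deposit the ZAR at 0.68%, and sell the proceeds forward at 0.35724.
Profit = 6,880,501.39 − 6,837,604.52 = HKD 42,897.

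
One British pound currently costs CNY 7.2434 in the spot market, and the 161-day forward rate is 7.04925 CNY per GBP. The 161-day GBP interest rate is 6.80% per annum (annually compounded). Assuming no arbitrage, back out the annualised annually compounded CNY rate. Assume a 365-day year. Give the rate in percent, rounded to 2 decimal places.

T = 161/365 years.
F/S = 7.04925/7.2434 = 0.9731963 = (growth of CNY) / (growth of GBP).
The GBP side grows by (1 + 0.0680)^(161/365) = 1.0294438.
Hence g_CNY = 1.0018509.
Annualise: 1.0018509^(365/161) − 1 = 0.004201 = 0.42%.

0.42%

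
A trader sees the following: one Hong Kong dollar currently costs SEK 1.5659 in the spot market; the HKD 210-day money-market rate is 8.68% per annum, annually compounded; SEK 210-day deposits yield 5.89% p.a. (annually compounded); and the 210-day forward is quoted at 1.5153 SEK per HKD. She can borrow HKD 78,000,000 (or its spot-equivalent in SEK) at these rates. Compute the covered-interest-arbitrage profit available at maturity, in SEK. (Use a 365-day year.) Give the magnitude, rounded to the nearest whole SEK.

T = 210/365 years.
Invest the HKD and cover forward: 78,000,000 × 1.04905538425 × 1.5153 = SEK 123,991,422.65.
Convert at spot and invest in SEK: 78,000,000 × 1.5659 × 1.03347531373 = SEK 126,228,881.51.
The quoted forward undervalues HKD, so borrow HKD, convert to SEK at spot, deposit the SEK at 5.89%, and buy HKD forward at 1.5153 to cover the loan.
Profit = 126,228,881.51 − 123,991,422.65 = SEK 2,237,459.

SEK 2,237,459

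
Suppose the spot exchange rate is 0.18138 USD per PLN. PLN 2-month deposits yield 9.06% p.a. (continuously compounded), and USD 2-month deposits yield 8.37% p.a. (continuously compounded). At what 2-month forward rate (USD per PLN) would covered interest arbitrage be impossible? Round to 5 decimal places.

0.18117

T = 2/12 years.
Growth of 1 USD over T: e^(0.0837×2/12) = 1.0140478.
PLN accumulates by e^(0.0906×2/12) = 1.0152146.
So F = 0.18138 × 1.0140478 / 1.0152146 = 0.1811715 (USD/PLN).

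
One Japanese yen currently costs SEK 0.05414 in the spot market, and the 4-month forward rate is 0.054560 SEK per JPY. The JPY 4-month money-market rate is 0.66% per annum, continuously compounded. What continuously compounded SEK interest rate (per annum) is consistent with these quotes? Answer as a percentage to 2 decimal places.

2.98%

T = 4/12 years.
CIP gives F = S · g_SEK/g_JPY, so g_SEK/g_JPY = 0.05456/0.05414 = 1.0077577.
The JPY side grows by e^(0.0066×4/12) = 1.0022024.
That pins the SEK growth at 1.0099772.
r = ln(1.0099772)/(4/12) = 0.029783 → 2.98%.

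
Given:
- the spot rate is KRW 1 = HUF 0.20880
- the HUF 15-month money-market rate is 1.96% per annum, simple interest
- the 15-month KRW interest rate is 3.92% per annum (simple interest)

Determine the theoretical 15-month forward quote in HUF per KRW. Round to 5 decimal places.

0.20392

T = 15/12 years.
HUF accumulates by 1 + 0.0196×15/12 = 1.024500.
KRW growth factor: 1 + 0.0392×15/12 = 1.049000.
So F = 0.2088 × 1.024500 / 1.049000 = 0.2039234 (HUF/KRW).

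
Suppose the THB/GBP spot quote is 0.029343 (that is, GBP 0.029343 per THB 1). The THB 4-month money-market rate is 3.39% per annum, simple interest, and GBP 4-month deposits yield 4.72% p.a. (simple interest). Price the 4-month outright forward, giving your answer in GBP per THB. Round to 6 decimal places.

0.029472

T = 4/12 years.
GBP accumulates by 1 + 0.0472×4/12 = 1.0157333.
THB growth factor: 1 + 0.0339×4/12 = 1.011300.
Forward (GBP per THB) = 0.029343 × 1.0157333 / 1.011300 = 0.02947163.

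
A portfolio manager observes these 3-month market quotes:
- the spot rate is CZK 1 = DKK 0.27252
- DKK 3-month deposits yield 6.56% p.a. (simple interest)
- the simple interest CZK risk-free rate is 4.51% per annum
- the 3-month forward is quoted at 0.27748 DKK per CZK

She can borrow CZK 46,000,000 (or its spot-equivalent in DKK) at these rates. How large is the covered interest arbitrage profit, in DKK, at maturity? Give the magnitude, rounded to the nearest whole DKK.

T = 3/12 years.
Invest the CZK and cover forward: 46,000,000 × 1.011275 × 0.27748 = DKK 12,907,995.00.
Convert at spot and invest in DKK: 46,000,000 × 0.27252 × 1.016400 = DKK 12,741,509.09.
The quoted forward overvalues CZK, so borrow DKK, buy CZK at spot, deposit the CZK at 4.51%, and sell the proceeds forward at 0.27748.
Arbitrage profit = |12,907,995.00 − 12,741,509.09| = DKK 166,486.

DKK 166,486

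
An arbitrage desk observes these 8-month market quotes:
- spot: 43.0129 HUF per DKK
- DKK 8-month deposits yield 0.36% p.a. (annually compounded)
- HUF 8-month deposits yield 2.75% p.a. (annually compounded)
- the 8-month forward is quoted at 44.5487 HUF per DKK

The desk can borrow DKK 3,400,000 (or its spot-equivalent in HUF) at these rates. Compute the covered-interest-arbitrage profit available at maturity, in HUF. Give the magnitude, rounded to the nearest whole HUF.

T = 8/12 years.
Keep in DKK, deliver into the forward: 3,400,000·1.0023985623·44.5487 = HUF 151,828,879.63.
Swap to HUF now, deposit: 3,400,000·43.0129·1.01825031638 = HUF 148,912,856.71.
The quoted forward overvalues DKK, so borrow HUF, buy DKK at spot, deposit the DKK at 0.36%, and sell the proceeds forward at 44.5487.
Arbitrage profit = |151,828,879.63 − 148,912,856.71| = HUF 2,916,023.

HUF 2,916,023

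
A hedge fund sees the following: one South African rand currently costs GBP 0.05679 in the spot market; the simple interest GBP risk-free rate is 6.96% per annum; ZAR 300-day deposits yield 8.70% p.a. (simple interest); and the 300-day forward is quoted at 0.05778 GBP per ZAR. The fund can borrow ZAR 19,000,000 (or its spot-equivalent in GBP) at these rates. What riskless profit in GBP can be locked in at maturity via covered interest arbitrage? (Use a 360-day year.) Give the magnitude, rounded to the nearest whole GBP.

GBP 35,819

T = 300/360 years.
Route A — deposit ZAR, sell forward: 19,000,000 × 1.072500 × 0.05778 = GBP 1,177,411.95.
Route B — convert at spot, deposit GBP: 19,000,000 × 0.05679 × 1.058000 = GBP 1,141,592.58.
The quoted forward overvalues ZAR, so borrow GBP, buy ZAR at spot, deposit the ZAR at 8.70%, and sell the proceeds forward at 0.05778.
The gap between the two covered legs is GBP 35,819.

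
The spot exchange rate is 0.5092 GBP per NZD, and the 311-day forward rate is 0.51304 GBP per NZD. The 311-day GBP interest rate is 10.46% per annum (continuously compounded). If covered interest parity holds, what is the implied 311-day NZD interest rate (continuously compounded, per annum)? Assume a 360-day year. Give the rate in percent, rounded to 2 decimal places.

T = 311/360 years.
By CIP, F/S equals the GBP-to-NZD growth ratio: 0.51304/0.5092 = 1.0075412.
The GBP side grows by e^(0.1046×311/360) = 1.0945713.
Hence g_NZD = 1.0863787.
r = ln(1.0863787)/(311/360) = 0.095903 → 9.59%.

9.59%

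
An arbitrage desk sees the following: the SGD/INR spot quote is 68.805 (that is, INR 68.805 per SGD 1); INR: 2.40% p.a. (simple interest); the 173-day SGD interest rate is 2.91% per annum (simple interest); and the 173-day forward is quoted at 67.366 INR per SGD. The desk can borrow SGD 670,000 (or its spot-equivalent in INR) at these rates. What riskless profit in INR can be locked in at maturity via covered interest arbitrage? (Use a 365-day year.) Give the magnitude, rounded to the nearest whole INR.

T = 173/365 years.
Invest the SGD and cover forward: 670,000 × 1.0137926027 × 67.366 = INR 45,757,752.16.
Convert at spot and invest in INR: 670,000 × 68.805 × 1.0113753425 = INR 46,623,745.90.
The quoted forward undervalues SGD, so borrow SGD, convert to INR at spot, deposit the INR at 2.40%, and buy SGD forward at 67.366 to cover the loan.
Arbitrage profit = |45,757,752.16 − 46,623,745.90| = INR 865,994.

INR 865,994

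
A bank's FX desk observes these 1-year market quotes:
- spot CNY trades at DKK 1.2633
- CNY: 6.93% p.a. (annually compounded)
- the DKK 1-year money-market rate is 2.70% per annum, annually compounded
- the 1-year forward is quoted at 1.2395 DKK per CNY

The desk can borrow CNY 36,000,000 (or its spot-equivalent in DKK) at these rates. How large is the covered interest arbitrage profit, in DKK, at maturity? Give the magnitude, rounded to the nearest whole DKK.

DKK 1,007,577

T = 1 year.
Invest the CNY and cover forward: 36,000,000 × 1.069300 × 1.2395 = DKK 47,714,304.60.
Convert at spot and invest in DKK: 36,000,000 × 1.2633 × 1.027000 = DKK 46,706,727.60.
The quoted forward overvalues CNY, so borrow DKK, buy CNY at spot, deposit the CNY at 6.93%, and sell the proceeds forward at 1.2395.
Profit = 47,714,304.60 − 46,706,727.60 = DKK 1,007,577.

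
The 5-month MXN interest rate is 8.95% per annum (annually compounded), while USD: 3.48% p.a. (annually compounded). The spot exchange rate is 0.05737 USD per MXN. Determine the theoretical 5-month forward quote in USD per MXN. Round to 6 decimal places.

0.056152

T = 5/12 years.
USD growth factor: (1 + 0.0348)^(5/12) = 1.0143555.
MXN growth factor: (1 + 0.0895)^(5/12) = 1.0363617.
CIP: F = S · (grow USD)/(grow MXN) = 0.05737 × 1.0143555/1.0363617 = 0.05615180 USD per MXN.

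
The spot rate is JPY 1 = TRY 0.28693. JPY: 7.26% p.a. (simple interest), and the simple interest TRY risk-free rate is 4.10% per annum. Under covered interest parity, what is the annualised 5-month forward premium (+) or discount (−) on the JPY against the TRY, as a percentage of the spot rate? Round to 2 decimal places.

-3.07%

T = 5/12 years.
No-arbitrage forward: 0.28693 × 1.0170833 / 1.030250 = 0.28326301 TRY/JPY.
(F − S)/S ÷ T = (0.28326301 − 0.28693)/0.28693/(5/12) = -0.030672 → -3.07%.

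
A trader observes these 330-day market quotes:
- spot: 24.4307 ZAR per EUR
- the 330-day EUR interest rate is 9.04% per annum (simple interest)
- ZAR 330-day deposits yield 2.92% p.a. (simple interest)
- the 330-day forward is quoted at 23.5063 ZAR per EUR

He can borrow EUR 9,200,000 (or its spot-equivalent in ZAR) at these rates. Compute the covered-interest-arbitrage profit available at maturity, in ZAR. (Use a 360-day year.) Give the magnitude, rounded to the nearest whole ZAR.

T = 330/360 years.
Invest the EUR and cover forward: 9,200,000 × 1.08286666667 × 23.5063 = ZAR 234,178,536.29.
Convert at spot and invest in ZAR: 9,200,000 × 24.4307 × 1.02676666667 = ZAR 230,778,581.31.
The quoted forward overvalues EUR, so borrow ZAR, buy EUR at spot, deposit the EUR at 9.04%, and sell the proceeds forward at 23.5063.
The gap between the two covered legs is ZAR 3,399,955.

ZAR 3,399,955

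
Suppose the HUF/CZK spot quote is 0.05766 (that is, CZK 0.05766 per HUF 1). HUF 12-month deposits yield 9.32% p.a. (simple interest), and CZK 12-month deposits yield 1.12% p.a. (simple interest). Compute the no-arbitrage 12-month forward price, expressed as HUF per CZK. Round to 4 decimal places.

T = 1 year.
Growth of 1 CZK over T: 1 + 0.0112×1 = 1.011200.
Growth of 1 HUF over T: 1 + 0.0932×1 = 1.093200.
CIP: F = S · (grow CZK)/(grow HUF) = 0.05766 × 1.011200/1.093200 = 0.053334973 CZK per HUF.
Invert for HUF per CZK: 1 / 0.053334973 = 18.7494.

18.7494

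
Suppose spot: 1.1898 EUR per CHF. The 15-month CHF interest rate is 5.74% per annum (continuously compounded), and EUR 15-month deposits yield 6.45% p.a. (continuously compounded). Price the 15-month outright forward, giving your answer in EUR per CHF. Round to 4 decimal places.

T = 15/12 years.
EUR accumulates by e^(0.0645×15/12) = 1.0839643.
CHF accumulates by e^(0.0574×15/12) = 1.0743867.
So F = 1.1898 × 1.0839643 / 1.0743867 = 1.200406 (EUR/CHF).

1.2004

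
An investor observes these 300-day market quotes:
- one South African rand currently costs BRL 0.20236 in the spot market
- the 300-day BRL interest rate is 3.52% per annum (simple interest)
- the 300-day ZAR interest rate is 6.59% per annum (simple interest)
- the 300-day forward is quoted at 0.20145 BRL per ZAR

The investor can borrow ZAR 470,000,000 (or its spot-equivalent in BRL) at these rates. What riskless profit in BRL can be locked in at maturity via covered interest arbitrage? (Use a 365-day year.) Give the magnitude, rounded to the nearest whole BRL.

T = 300/365 years.
Keep in ZAR, deliver into the forward: 470,000,000·1.0541643836·0.20145 = BRL 99,809,865.09.
Swap to BRL now, deposit: 470,000,000·0.20236·1.0289315068 = BRL 97,860,852.47.
The quoted forward overvalues ZAR, so borrow BRL, buy ZAR at spot, deposit the ZAR at 6.59%, and sell the proceeds forward at 0.20145.
The gap between the two covered legs is BRL 1,949,013.

BRL 1,949,013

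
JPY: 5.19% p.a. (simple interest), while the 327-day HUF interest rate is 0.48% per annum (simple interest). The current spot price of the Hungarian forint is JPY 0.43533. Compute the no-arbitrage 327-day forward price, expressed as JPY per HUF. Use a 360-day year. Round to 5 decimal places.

T = 327/360 years.
JPY growth factor: 1 + 0.0519×327/360 = 1.0471425.
HUF growth factor: 1 + 0.0048×327/360 = 1.004360.
Forward (JPY per HUF) = 0.43533 × 1.0471425 / 1.004360 = 0.4538737.

0.45387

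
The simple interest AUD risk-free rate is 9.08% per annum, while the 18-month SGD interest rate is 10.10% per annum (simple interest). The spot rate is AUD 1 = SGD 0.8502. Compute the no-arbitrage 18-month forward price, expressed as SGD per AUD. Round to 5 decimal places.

T = 18/12 years.
Growth of 1 SGD over T: 1 + 0.1010×18/12 = 1.151500.
AUD accumulates by 1 + 0.0908×18/12 = 1.136200.
CIP: F = S · (grow SGD)/(grow AUD) = 0.8502 × 1.151500/1.136200 = 0.8616487 SGD per AUD.

0.86165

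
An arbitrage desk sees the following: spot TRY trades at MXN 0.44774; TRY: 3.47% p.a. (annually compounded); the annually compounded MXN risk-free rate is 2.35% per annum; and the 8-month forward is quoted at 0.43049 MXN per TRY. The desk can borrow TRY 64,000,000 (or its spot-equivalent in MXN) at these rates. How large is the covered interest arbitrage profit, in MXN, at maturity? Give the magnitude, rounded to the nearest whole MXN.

T = 8/12 years.
Route A — deposit TRY, sell forward: 64,000,000 × 1.023001568 × 0.43049 = MXN 28,185,084.48.
Route B — convert at spot, deposit MXN: 64,000,000 × 0.44774 × 1.0156059378 = MXN 29,102,553.77.
The quoted forward undervalues TRY, so borrow TRY, convert to MXN at spot, deposit the MXN at 2.35%, and buy TRY forward at 0.43049 to cover the loan.
The gap between the two covered legs is MXN 917,469.

MXN 917,469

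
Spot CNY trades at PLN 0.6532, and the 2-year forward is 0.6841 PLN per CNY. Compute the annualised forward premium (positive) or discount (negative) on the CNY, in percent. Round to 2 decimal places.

T = 2 years.
CNY trades forward at +4.73056% vs spot over the period.
Annualise by dividing by T: 0.0473056 / 2 = 0.023653 → 2.37%.

+2.37%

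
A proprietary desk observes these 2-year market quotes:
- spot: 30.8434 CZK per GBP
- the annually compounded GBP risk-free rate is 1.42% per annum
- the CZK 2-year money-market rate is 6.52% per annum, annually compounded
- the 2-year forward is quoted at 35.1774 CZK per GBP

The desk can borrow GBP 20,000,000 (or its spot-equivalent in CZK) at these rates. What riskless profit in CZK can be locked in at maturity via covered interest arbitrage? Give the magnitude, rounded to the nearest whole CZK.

T = 2 years.
Route A — deposit GBP, sell forward: 20,000,000 × 1.02860164 × 35.1774 = CZK 723,670,626.62.
Route B — convert at spot, deposit CZK: 20,000,000 × 30.8434 × 1.13465104 = CZK 699,929,917.74.
The quoted forward overvalues GBP, so borrow CZK, buy GBP at spot, deposit the GBP at 1.42%, and sell the proceeds forward at 35.1774.
The gap between the two covered legs is CZK 23,740,709.

CZK 23,740,709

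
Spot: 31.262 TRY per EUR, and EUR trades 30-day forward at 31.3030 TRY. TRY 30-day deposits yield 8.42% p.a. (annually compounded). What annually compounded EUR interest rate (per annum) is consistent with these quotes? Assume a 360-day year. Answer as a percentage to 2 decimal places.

T = 30/360 years.
F/S = 31.303/31.262 = 1.0013115 = (growth of TRY) / (growth of EUR).
The TRY side grows by (1 + 0.0842)^(30/360) = 1.0067596.
So the EUR growth factor = 1.005441.
r = 1.005441^(360/30) − 1 = 0.067282 → 6.73%.

6.73%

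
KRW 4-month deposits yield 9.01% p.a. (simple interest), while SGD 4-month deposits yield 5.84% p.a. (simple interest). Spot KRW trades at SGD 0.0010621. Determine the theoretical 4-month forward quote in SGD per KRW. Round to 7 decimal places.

0.0010512

T = 4/12 years.
SGD accumulates by 1 + 0.0584×4/12 = 1.0194667.
Growth of 1 KRW over T: 1 + 0.0901×4/12 = 1.0300333.
So F = 0.0010621 × 1.0194667 / 1.0300333 = 0.001051204 (SGD/KRW).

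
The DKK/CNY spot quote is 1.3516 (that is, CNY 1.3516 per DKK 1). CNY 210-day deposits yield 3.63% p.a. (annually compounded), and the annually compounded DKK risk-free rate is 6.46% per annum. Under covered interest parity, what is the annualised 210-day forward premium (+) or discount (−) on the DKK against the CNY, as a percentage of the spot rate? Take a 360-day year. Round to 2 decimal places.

T = 210/360 years.
CIP forward (CNY per DKK) = 1.3516 × 1.0210176/1.0371911 = 1.3305237.
Annualised premium = (F − S)/S × (1/T) = (1.3305237 − 1.3516)/1.3516 ÷ (210/360) = -2.67%.

-2.67%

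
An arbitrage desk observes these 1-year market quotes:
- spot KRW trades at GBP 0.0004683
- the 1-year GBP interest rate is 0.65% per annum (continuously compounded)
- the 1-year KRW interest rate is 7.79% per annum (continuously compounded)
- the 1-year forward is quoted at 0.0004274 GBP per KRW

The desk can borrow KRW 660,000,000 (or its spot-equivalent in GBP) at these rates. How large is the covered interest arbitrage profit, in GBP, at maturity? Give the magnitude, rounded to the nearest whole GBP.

T = 1 year.
Keep in KRW, deliver into the forward: 660,000,000·1.08101455·0.0004274 = GBP 304,936.91.
Swap to GBP now, deposit: 660,000,000·0.0004683·1.00652117 = GBP 311,093.55.
The quoted forward undervalues KRW, so borrow KRW, convert to GBP at spot, deposit the GBP at 0.65%, and buy KRW forward at 0.0004274 to cover the loan.
Arbitrage profit = |304,936.91 − 311,093.55| = GBP 6,157.

GBP 6,157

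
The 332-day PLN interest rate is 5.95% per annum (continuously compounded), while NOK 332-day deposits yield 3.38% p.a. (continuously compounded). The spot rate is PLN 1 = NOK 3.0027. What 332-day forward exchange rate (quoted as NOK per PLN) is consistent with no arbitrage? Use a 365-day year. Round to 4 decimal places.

2.9333

T = 332/365 years.
NOK growth factor: e^(0.0338×332/365) = 1.0312216.
Growth of 1 PLN over T: e^(0.0595×332/365) = 1.0556118.
CIP: F = S · (grow NOK)/(grow PLN) = 3.0027 × 1.0312216/1.0556118 = 2.933322 NOK per PLN.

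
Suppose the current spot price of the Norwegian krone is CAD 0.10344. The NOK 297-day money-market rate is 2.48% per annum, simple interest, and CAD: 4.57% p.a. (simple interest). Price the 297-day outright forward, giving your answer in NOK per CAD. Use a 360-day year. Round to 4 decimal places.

T = 297/360 years.
Growth of 1 CAD over T: 1 + 0.0457×297/360 = 1.0377025.
NOK growth factor: 1 + 0.0248×297/360 = 1.020460.
So F = 0.10344 × 1.0377025 / 1.020460 = 0.1051878 (CAD/NOK).
Invert for NOK per CAD: 1 / 0.1051878 = 9.5068.

9.5068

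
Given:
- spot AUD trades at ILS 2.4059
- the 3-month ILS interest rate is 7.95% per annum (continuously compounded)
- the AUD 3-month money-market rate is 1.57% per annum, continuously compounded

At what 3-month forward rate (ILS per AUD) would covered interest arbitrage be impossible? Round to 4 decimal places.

T = 3/12 years.
Growth of 1 ILS over T: e^(0.0795×3/12) = 1.0200738.
AUD accumulates by e^(0.0157×3/12) = 1.0039327.
CIP: F = S · (grow ILS)/(grow AUD) = 2.4059 × 1.0200738/1.0039327 = 2.444582 ILS per AUD.

2.4446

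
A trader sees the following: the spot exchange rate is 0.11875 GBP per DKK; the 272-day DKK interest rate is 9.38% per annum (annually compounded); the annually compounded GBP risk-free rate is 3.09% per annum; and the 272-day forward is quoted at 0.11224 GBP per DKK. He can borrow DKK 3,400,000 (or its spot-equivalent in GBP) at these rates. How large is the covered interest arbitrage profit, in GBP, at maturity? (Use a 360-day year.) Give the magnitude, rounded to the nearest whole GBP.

GBP 4,778

T = 272/360 years.
Invest the DKK and cover forward: 3,400,000 × 1.07008866 × 0.11224 = GBP 408,362.95.
Convert at spot and invest in GBP: 3,400,000 × 0.11875 × 1.02325961 = GBP 413,141.07.
The quoted forward undervalues DKK, so borrow DKK, convert to GBP at spot, deposit the GBP at 3.09%, and buy DKK forward at 0.11224 to cover the loan.
Arbitrage profit = |408,362.95 − 413,141.07| = GBP 4,778.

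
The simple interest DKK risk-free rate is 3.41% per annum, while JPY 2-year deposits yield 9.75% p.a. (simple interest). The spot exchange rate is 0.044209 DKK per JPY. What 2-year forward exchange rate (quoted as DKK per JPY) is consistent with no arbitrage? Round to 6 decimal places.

T = 2 years.
DKK accumulates by 1 + 0.0341×2 = 1.068200.
JPY accumulates by 1 + 0.0975×2 = 1.195000.
So F = 0.044209 × 1.068200 / 1.195000 = 0.03951804 (DKK/JPY).

0.039518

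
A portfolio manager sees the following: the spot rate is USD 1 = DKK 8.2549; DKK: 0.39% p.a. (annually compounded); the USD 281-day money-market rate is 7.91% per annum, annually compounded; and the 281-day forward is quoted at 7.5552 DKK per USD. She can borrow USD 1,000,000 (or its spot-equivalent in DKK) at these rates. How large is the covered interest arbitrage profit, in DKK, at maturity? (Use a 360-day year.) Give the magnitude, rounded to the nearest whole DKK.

DKK 262,270

T = 281/360 years.
Route A — deposit USD, sell forward: 1,000,000 × 1.061222594 × 7.5552 = DKK 8,017,748.94.
Route B — convert at spot, deposit DKK: 1,000,000 × 8.2549 × 1.003042866 = DKK 8,280,018.55.
The quoted forward undervalues USD, so borrow USD, convert to DKK at spot, deposit the DKK at 0.39%, and buy USD forward at 7.5552 to cover the loan.
The gap between the two covered legs is DKK 262,270.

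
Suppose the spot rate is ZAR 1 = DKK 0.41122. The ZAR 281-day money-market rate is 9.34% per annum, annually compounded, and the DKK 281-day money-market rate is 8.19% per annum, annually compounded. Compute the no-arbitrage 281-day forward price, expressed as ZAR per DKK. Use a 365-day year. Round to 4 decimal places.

2.4517

T = 281/365 years.
DKK growth factor: (1 + 0.0819)^(281/365) = 1.0624767.
Growth of 1 ZAR over T: (1 + 0.0934)^(281/365) = 1.0711606.
So F = 0.41122 × 1.0624767 / 1.0711606 = 0.4078862 (DKK/ZAR).
Quoted the other way: 1/0.4078862 = 2.4517 ZAR per DKK.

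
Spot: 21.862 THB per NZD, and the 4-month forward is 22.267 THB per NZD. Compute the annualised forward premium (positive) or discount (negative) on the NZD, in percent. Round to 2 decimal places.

+5.56%

T = 4/12 years.
(F − S)/S = (22.267 − 21.862)/21.862 = 0.0185253.
Annualise by dividing by T: 0.0185253 / (4/12) = 0.055576 → 5.56%.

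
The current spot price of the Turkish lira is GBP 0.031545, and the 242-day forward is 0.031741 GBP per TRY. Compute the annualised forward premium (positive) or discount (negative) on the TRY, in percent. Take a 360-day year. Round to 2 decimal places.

T = 242/360 years.
(F − S)/S = (0.031741 − 0.031545)/0.031545 = 0.0062133.
Annualise by dividing by T: 0.0062133 / (242/360) = 0.009243 → 0.92%.

+0.92%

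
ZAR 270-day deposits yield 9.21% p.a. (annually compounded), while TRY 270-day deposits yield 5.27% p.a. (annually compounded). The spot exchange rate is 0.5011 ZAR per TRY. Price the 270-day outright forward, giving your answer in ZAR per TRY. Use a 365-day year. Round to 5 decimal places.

0.51491

T = 270/365 years.
ZAR growth factor: (1 + 0.0921)^(270/365) = 1.0673422.
Growth of 1 TRY over T: (1 + 0.0527)^(270/365) = 1.038722.
CIP: F = S · (grow ZAR)/(grow TRY) = 0.5011 × 1.0673422/1.038722 = 0.5149069 ZAR per TRY.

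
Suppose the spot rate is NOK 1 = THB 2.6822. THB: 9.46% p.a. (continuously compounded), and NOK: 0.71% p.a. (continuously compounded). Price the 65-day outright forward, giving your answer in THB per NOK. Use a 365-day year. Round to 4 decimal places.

T = 65/365 years.
THB growth factor: e^(0.0946×65/365) = 1.0169893.
Growth of 1 NOK over T: e^(0.0071×65/365) = 1.0012652.
So F = 2.6822 × 1.0169893 / 1.0012652 = 2.724322 (THB/NOK).

2.7243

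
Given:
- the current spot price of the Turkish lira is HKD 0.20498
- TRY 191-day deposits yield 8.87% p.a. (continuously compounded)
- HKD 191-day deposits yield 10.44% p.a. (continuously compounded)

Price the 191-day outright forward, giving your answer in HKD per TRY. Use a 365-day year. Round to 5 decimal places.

0.20667

T = 191/365 years.
Growth of 1 HKD over T: e^(0.1044×191/365) = 1.0561511.
Growth of 1 TRY over T: e^(0.0887×191/365) = 1.0475097.
Forward (HKD per TRY) = 0.20498 × 1.0561511 / 1.0475097 = 0.2066710.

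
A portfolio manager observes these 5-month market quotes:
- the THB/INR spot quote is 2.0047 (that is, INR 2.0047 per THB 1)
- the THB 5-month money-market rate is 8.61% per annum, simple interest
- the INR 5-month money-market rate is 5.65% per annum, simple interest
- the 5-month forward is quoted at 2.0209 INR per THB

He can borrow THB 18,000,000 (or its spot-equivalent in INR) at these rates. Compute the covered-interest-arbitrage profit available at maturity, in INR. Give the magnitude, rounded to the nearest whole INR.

T = 5/12 years.
Route A — deposit THB, sell forward: 18,000,000 × 1.035875 × 2.0209 = INR 37,681,196.18.
Route B — convert at spot, deposit INR: 18,000,000 × 2.0047 × 1.0235416667 = INR 36,934,091.63.
The quoted forward overvalues THB, so borrow INR, buy THB at spot, deposit the THB at 8.61%, and sell the proceeds forward at 2.0209.
The gap between the two covered legs is INR 747,105.

INR 747,105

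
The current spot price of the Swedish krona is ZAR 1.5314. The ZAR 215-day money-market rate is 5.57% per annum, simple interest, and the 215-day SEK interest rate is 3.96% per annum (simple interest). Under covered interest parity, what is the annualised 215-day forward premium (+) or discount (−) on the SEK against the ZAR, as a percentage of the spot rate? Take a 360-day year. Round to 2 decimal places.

+1.57%

T = 215/360 years.
No-arbitrage forward: 1.5314 × 1.0332653 / 1.023650 = 1.5457847 ZAR/SEK.
(F − S)/S ÷ T = (1.5457847 − 1.5314)/1.5314/(215/360) = 0.015728 → 1.57%.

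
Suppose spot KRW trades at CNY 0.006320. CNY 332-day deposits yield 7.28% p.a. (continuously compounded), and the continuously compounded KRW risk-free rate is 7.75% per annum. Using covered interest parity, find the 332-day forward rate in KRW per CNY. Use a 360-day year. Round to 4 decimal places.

158.9152

T = 332/360 years.
CNY growth factor: e^(0.0728×332/360) = 1.069442813.
KRW accumulates by e^(0.0775×332/360) = 1.074088315.
So F = 0.00632 × 1.069442813 / 1.074088315 = 0.00629266559 (CNY/KRW).
Invert for KRW per CNY: 1 / 0.00629266559 = 158.9152.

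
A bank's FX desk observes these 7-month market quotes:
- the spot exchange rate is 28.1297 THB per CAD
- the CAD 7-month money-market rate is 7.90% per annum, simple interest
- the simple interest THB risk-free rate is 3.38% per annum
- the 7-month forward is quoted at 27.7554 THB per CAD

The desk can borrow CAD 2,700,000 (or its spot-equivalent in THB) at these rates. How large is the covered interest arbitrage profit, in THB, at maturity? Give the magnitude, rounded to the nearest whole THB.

T = 7/12 years.
Route A — deposit CAD, sell forward: 2,700,000 × 1.0460833333 × 27.7554 = THB 78,393,045.64.
Route B — convert at spot, deposit THB: 2,700,000 × 28.1297 × 1.0197166667 = THB 77,447,674.58.
The quoted forward overvalues CAD, so borrow THB, buy CAD at spot, deposit the CAD at 7.90%, and sell the proceeds forward at 27.7554.
Arbitrage profit = |78,393,045.64 − 77,447,674.58| = THB 945,371.

THB 945,371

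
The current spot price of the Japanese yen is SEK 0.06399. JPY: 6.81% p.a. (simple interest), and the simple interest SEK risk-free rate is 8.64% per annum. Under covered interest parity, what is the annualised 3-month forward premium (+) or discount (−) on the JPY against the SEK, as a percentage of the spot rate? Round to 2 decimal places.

+1.80%

T = 3/12 years.
F = S · g_SEK/g_JPY = 0.06399 × 1.021600/1.017025 = 0.06427785.
(F − S)/S ÷ T = (0.06427785 − 0.06399)/0.06399/(3/12) = 0.017993 → 1.80%.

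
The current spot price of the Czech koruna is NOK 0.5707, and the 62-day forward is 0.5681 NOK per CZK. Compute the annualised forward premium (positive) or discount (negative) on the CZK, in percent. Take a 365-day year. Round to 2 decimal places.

-2.68%

T = 62/365 years.
Period premium: (0.5681 − 0.5707)/0.5707 = -0.0045558.
Per annum: -0.0045558 / (62/365) = -0.026820 = -2.68%.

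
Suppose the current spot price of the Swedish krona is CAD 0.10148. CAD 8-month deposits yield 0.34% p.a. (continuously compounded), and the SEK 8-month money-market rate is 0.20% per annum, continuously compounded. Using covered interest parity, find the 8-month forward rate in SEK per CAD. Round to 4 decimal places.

9.8450

T = 8/12 years.
CAD accumulates by e^(0.0034×8/12) = 1.0022692.
Growth of 1 SEK over T: e^(0.0020×8/12) = 1.0013342.
CIP: F = S · (grow CAD)/(grow SEK) = 0.10148 × 1.0022692/1.0013342 = 0.1015748 CAD per SEK.
Invert for SEK per CAD: 1 / 0.1015748 = 9.8450.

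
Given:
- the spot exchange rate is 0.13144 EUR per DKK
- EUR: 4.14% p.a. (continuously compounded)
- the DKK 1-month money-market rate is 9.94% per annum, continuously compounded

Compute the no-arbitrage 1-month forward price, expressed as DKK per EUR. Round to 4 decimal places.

7.6449

T = 1/12 years.
EUR accumulates by e^(0.0414×1/12) = 1.003456.
DKK growth factor: e^(0.0994×1/12) = 1.0083177.
CIP: F = S · (grow EUR)/(grow DKK) = 0.13144 × 1.003456/1.0083177 = 0.1308062 EUR per DKK.
Quoted the other way: 1/0.1308062 = 7.6449 DKK per EUR.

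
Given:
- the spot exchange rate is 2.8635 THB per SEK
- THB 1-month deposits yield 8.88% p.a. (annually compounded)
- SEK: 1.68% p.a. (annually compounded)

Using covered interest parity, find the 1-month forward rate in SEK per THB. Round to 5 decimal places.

0.34724

T = 1/12 years.
THB growth factor: (1 + 0.0888)^(1/12) = 1.0071149.
SEK accumulates by (1 + 0.0168)^(1/12) = 1.0013893.
So F = 2.8635 × 1.0071149 / 1.0013893 = 2.879873 (THB/SEK).
Quoted the other way: 1/2.879873 = 0.34724 SEK per THB.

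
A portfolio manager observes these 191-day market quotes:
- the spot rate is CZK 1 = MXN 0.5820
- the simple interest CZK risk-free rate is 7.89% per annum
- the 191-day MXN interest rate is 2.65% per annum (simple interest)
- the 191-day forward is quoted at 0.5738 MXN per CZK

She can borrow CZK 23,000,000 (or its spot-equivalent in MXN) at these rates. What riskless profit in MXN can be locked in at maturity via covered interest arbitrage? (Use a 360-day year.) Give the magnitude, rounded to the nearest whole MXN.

MXN 175,651

T = 191/360 years.
Route A — deposit CZK, sell forward: 23,000,000 × 1.0418608333 × 0.5738 = MXN 13,749,854.16.
Route B — convert at spot, deposit MXN: 23,000,000 × 0.5820 × 1.0140597222 = MXN 13,574,203.44.
The quoted forward overvalues CZK, so borrow MXN, buy CZK at spot, deposit the CZK at 7.89%, and sell the proceeds forward at 0.5738.
Profit = 13,749,854.16 − 13,574,203.44 = MXN 175,651.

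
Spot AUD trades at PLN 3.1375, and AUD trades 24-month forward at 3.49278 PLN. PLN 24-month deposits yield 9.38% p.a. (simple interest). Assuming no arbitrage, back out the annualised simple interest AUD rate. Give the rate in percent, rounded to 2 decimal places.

3.34%

T = 2 years.
F/S = 3.49278/3.1375 = 1.1132367 = (growth of PLN) / (growth of AUD).
PLN growth factor: 1 + 0.0938×2 = 1.187600.
So the AUD growth factor = 1.0667992.
r = (1.0667992 − 1)/2 = 0.033400 → 3.34%.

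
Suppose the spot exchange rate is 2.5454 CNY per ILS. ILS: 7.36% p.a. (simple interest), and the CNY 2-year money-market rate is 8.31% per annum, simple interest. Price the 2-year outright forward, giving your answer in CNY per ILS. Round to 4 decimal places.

T = 2 years.
CNY growth factor: 1 + 0.0831×2 = 1.166200.
ILS accumulates by 1 + 0.0736×2 = 1.147200.
So F = 2.5454 × 1.166200 / 1.147200 = 2.587557 (CNY/ILS).

2.5876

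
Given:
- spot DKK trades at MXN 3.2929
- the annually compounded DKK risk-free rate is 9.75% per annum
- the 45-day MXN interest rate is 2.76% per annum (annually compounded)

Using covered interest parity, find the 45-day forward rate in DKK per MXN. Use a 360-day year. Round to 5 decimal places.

T = 45/360 years.
MXN accumulates by (1 + 0.0276)^(45/360) = 1.003409.
DKK accumulates by (1 + 0.0975)^(45/360) = 1.0116972.
Forward (MXN per DKK) = 3.2929 × 1.003409 / 1.0116972 = 3.265923.
Quoted the other way: 1/3.265923 = 0.30619 DKK per MXN.

0.30619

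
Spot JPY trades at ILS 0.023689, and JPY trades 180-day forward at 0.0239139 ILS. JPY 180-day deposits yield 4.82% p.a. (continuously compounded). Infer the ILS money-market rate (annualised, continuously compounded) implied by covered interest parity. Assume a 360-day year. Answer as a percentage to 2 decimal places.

6.71%

T = 180/360 years.
F/S = 0.0239139/0.023689 = 1.0094939 = (growth of ILS) / (growth of JPY).
The JPY side grows by e^(0.0482×180/360) = 1.0243928.
That pins the ILS growth at 1.0341183.
r = ln(1.0341183)/(180/360) = 0.067098 → 6.71%.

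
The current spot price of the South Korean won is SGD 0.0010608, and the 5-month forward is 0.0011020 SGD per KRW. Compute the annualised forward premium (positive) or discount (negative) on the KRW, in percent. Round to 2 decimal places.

+9.32%

T = 5/12 years.
Period premium: (0.0011020 − 0.0010608)/0.0010608 = 0.0388386.
×(1/T) gives 9.32% p.a.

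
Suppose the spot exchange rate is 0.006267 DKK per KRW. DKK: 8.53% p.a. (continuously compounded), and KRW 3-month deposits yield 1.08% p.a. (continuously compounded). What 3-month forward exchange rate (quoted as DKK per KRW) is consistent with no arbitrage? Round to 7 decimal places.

0.0063848

T = 3/12 years.
DKK accumulates by e^(0.0853×3/12) = 1.021554.
KRW accumulates by e^(0.0108×3/12) = 1.0027036.
CIP: F = S · (grow DKK)/(grow KRW) = 0.006267 × 1.021554/1.0027036 = 0.006384817 DKK per KRW.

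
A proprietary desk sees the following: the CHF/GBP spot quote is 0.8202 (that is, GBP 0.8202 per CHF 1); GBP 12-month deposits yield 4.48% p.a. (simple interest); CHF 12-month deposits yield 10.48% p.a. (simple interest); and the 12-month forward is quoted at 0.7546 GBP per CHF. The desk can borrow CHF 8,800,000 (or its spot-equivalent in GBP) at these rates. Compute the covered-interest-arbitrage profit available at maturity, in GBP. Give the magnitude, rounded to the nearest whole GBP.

GBP 204,713

T = 1 year.
Keep in CHF, deliver into the forward: 8,800,000·1.104800·0.7546 = GBP 7,336,402.30.
Swap to GBP now, deposit: 8,800,000·0.8202·1.044800 = GBP 7,541,115.65.
The quoted forward undervalues CHF, so borrow CHF, convert to GBP at spot, deposit the GBP at 4.48%, and buy CHF forward at 0.7546 to cover the loan.
The gap between the two covered legs is GBP 204,713.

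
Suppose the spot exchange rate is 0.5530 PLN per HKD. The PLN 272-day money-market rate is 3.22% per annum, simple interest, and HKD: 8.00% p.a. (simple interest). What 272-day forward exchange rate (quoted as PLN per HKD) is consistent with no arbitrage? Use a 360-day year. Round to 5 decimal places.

T = 272/360 years.
PLN growth factor: 1 + 0.0322×272/360 = 1.0243289.
Growth of 1 HKD over T: 1 + 0.0800×272/360 = 1.0604444.
CIP: F = S · (grow PLN)/(grow HKD) = 0.553 × 1.0243289/1.0604444 = 0.5341665 PLN per HKD.

0.53417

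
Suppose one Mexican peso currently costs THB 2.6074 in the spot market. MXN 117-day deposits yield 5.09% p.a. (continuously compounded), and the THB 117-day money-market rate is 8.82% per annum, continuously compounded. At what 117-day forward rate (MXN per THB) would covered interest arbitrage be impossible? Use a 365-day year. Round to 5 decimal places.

T = 117/365 years.
THB accumulates by e^(0.0882×117/365) = 1.0286758.
Growth of 1 MXN over T: e^(0.0509×117/365) = 1.0164497.
CIP: F = S · (grow THB)/(grow MXN) = 2.6074 × 1.0286758/1.0164497 = 2.638762 THB per MXN.
Invert for MXN per THB: 1 / 2.638762 = 0.37897.

0.37897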